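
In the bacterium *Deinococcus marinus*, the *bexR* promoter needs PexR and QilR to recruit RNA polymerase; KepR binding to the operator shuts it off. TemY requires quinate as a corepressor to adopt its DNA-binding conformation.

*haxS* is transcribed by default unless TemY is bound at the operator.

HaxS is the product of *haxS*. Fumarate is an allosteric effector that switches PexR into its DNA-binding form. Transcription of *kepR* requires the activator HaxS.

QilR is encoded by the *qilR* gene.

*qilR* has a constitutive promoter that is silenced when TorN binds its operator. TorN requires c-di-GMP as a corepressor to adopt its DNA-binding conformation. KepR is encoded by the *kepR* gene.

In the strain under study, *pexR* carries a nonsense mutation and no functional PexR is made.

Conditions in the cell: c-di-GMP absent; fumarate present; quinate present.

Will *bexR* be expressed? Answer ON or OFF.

OFF

Quinate is present, so TemY is active.
With repressor TemY bound, *haxS* is not transcribed.
So HaxS is not produced.
Required activator HaxS is absent, so *kepR* is not transcribed.
So KepR is not produced.
PexR is non-functional in this strain, so it has no effect.
c-di-GMP is absent, so TorN is inactive.
With no repressor bound, *qilR* is transcribed.
So QilR is produced and active.
Required activator PexR is absent, so *bexR* is not transcribed.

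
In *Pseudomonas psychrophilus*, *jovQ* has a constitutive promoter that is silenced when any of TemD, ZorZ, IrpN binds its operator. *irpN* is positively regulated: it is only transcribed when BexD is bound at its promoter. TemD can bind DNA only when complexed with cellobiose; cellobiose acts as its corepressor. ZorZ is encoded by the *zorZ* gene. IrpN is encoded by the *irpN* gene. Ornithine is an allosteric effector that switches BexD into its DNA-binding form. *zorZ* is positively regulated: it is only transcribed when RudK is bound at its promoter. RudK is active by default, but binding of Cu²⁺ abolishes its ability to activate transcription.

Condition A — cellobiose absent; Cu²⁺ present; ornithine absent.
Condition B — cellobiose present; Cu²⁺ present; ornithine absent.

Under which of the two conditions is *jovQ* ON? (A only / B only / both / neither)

A only

Condition A:
Cellobiose is absent, so TemD is inactive.
Cu²⁺ is present, so RudK is inactive.
Required activator RudK is absent, so *zorZ* is not transcribed.
So ZorZ is not produced.
Ornithine is absent, so BexD is inactive.
Required activator BexD is absent, so *irpN* is not transcribed.
So IrpN is not produced.
With no repressor bound, *jovQ* is transcribed.
→ *jovQ* is ON in A.
Condition B:
Cellobiose is present, so TemD is active.
Cu²⁺ is present, so RudK is inactive.
Required activator RudK is absent, so *zorZ* is not transcribed.
So ZorZ is not produced.
Ornithine is absent, so BexD is inactive.
Required activator BexD is absent, so *irpN* is not transcribed.
So IrpN is not produced.
With repressor TemD bound, *jovQ* is not transcribed.
→ *jovQ* is OFF in B.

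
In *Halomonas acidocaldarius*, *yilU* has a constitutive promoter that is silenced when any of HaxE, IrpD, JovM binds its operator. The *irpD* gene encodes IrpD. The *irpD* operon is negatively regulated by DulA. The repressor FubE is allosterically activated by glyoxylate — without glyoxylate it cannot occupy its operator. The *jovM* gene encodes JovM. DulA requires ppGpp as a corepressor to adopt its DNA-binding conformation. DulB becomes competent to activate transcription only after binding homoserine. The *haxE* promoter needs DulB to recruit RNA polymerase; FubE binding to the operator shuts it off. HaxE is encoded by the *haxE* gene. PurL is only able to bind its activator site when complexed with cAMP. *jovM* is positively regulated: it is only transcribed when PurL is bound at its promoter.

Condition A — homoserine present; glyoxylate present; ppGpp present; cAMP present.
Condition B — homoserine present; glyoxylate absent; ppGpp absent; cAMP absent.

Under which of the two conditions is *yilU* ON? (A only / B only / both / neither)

Condition A:
Homoserine is present, so DulB is active.
Glyoxylate is present, so FubE is active.
With repressor FubE bound, *haxE* is not transcribed.
So HaxE is not produced.
ppGpp is present, so DulA is active.
With repressor DulA bound, *irpD* is not transcribed.
So IrpD is not produced.
cAMP is present, so PurL is active.
No repressor is bound and PurL is active, so *jovM* is transcribed.
So JovM is produced and active.
With repressor JovM bound, *yilU* is not transcribed.
→ *yilU* is OFF in A.
Condition B:
Homoserine is present, so DulB is active.
Glyoxylate is absent, so FubE is inactive.
No repressor is bound and DulB is active, so *haxE* is transcribed.
So HaxE is produced and active.
ppGpp is absent, so DulA is inactive.
With no repressor bound, *irpD* is transcribed.
So IrpD is produced and active.
cAMP is absent, so PurL is inactive.
Required activator PurL is absent, so *jovM* is not transcribed.
So JovM is not produced.
With repressor HaxE bound, *yilU* is not transcribed.
→ *yilU* is OFF in B.

neither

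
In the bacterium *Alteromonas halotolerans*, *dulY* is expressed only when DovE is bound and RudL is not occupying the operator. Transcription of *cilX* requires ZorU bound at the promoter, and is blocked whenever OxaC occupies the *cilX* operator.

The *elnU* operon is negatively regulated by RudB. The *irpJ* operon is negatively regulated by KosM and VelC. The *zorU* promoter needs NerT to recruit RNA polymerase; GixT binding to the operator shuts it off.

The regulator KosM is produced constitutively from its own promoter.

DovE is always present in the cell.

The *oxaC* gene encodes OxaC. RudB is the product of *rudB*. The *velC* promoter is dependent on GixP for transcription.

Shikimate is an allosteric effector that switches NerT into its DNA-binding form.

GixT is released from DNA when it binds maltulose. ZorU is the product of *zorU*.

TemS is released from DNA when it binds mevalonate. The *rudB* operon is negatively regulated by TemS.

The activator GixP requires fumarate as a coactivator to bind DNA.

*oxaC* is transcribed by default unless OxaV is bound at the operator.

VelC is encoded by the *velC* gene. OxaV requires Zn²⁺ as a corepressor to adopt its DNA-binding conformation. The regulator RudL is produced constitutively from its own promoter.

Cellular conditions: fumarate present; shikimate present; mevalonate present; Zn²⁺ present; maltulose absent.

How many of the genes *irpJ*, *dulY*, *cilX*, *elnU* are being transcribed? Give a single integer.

KosM is produced constitutively and is active.
Fumarate is present, so GixP is active.
No repressor is bound and GixP is active, so *velC* is transcribed.
So VelC is produced and active.
With repressor KosM bound, *irpJ* is not transcribed.
→ *irpJ* is OFF.
DovE is produced constitutively and is active.
RudL is produced constitutively and is active.
With repressor RudL bound, *dulY* is not transcribed.
→ *dulY* is OFF.
Zn²⁺ is present, so OxaV is active.
With repressor OxaV bound, *oxaC* is not transcribed.
So OxaC is not produced.
Shikimate is present, so NerT is active.
Maltulose is absent, so GixT is active.
With repressor GixT bound, *zorU* is not transcribed.
So ZorU is not produced.
Required activator ZorU is absent, so *cilX* is not transcribed.
→ *cilX* is OFF.
Mevalonate is present, so TemS is inactive.
With no repressor bound, *rudB* is transcribed.
So RudB is produced and active.
With repressor RudB bound, *elnU* is not transcribed.
→ *elnU* is OFF.
0 of the 4 genes are transcribed.

0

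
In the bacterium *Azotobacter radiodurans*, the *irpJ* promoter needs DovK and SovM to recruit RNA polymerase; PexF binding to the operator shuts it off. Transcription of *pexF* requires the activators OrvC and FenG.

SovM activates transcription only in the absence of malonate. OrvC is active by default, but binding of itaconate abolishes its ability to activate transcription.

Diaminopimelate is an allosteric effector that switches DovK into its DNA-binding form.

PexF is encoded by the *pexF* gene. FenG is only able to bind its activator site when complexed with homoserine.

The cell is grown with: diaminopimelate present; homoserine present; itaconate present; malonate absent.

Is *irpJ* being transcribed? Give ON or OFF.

ON

Diaminopimelate is present, so DovK is active.
Itaconate is present, so OrvC is inactive.
Homoserine is present, so FenG is active.
Required activator OrvC is absent, so *pexF* is not transcribed.
So PexF is not produced.
Malonate is absent, so SovM is active.
No repressor is bound and DovK and SovM are active, so *irpJ* is transcribed.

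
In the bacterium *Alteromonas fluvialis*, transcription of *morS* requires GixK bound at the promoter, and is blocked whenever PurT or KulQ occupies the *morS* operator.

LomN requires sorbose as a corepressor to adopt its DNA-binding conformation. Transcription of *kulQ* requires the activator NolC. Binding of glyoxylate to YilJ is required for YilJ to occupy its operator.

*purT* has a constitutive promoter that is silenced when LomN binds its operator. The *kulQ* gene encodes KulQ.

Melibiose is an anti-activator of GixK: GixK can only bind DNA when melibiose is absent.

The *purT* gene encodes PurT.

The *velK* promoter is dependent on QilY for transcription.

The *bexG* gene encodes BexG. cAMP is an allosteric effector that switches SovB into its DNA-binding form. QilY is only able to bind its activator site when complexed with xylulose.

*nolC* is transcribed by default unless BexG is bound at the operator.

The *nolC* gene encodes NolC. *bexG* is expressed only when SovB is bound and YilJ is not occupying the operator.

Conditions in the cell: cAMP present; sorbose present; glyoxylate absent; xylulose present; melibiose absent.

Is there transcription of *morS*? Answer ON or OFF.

ON

Melibiose is absent, so GixK is active.
Sorbose is present, so LomN is active.
With repressor LomN bound, *purT* is not transcribed.
So PurT is not produced.
Glyoxylate is absent, so YilJ is inactive.
cAMP is present, so SovB is active.
No repressor is bound and SovB is active, so *bexG* is transcribed.
So BexG is produced and active.
With repressor BexG bound, *nolC* is not transcribed.
So NolC is not produced.
Required activator NolC is absent, so *kulQ* is not transcribed.
So KulQ is not produced.
No repressor is bound and GixK is active, so *morS* is transcribed.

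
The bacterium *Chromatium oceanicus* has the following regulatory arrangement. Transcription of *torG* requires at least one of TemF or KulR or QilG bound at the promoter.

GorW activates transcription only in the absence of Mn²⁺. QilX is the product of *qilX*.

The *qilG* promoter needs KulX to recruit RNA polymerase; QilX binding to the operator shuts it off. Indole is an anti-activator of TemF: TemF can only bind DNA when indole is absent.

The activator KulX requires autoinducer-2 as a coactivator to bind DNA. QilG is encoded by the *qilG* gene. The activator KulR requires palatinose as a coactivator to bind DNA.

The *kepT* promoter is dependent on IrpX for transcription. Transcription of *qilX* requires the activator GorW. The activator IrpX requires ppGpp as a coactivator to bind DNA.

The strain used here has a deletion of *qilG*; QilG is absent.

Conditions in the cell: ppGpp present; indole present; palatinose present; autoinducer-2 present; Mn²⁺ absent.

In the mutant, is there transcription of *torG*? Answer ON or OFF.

Indole is present, so TemF is inactive.
Palatinose is present, so KulR is active.
QilG is non-functional in this strain, so it has no effect.
Activator KulR is present, so *torG* is transcribed.

ON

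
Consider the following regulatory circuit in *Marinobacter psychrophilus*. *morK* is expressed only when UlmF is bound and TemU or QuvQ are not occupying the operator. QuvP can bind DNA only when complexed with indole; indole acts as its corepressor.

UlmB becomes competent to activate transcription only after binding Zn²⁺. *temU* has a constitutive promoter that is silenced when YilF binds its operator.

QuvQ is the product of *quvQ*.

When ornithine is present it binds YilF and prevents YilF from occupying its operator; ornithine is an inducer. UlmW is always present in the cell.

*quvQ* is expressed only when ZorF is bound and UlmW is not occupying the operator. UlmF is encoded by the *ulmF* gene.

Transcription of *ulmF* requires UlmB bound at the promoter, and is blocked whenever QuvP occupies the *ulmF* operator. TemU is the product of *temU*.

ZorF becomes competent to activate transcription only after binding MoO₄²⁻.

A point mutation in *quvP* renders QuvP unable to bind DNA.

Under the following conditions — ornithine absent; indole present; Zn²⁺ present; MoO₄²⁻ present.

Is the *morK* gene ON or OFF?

ON

Ornithine is absent, so YilF is active.
With repressor YilF bound, *temU* is not transcribed.
So TemU is not produced.
MoO₄²⁻ is present, so ZorF is active.
UlmW is produced constitutively and is active.
With repressor UlmW bound, *quvQ* is not transcribed.
So QuvQ is not produced.
QuvP is non-functional in this strain, so it has no effect.
Zn²⁺ is present, so UlmB is active.
No repressor is bound and UlmB is active, so *ulmF* is transcribed.
So UlmF is produced and active.
No repressor is bound and UlmF is active, so *morK* is transcribed.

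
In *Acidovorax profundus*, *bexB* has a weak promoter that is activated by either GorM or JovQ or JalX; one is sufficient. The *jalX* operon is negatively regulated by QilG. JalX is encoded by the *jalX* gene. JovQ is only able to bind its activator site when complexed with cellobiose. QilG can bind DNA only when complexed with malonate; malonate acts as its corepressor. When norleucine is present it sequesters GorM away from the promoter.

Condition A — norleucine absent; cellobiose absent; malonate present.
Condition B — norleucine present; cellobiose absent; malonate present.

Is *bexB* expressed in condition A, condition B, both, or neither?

Condition A:
Norleucine is absent, so GorM is active.
Cellobiose is absent, so JovQ is inactive.
Malonate is present, so QilG is active.
With repressor QilG bound, *jalX* is not transcribed.
So JalX is not produced.
Activator GorM is present, so *bexB* is transcribed.
→ *bexB* is ON in A.
Condition B:
Norleucine is present, so GorM is inactive.
Cellobiose is absent, so JovQ is inactive.
Malonate is present, so QilG is active.
With repressor QilG bound, *jalX* is not transcribed.
So JalX is not produced.
No activator is available at the *bexB* promoter, so *bexB* is not transcribed.
→ *bexB* is OFF in B.

A only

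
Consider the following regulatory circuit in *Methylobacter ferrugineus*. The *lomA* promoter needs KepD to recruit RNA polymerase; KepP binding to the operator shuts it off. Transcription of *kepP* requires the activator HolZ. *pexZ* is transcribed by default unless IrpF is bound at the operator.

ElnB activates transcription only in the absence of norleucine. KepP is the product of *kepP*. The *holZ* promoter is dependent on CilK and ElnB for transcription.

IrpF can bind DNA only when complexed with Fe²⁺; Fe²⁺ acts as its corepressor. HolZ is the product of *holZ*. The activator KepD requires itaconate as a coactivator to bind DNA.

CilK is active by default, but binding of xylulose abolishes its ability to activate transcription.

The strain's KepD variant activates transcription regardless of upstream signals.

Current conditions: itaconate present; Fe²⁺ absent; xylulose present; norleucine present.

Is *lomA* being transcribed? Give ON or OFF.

KepD is constitutively active in this strain.
Xylulose is present, so CilK is inactive.
Norleucine is present, so ElnB is inactive.
Required activator CilK is absent, so *holZ* is not transcribed.
So HolZ is not produced.
Required activator HolZ is absent, so *kepP* is not transcribed.
So KepP is not produced.
No repressor is bound and KepD is active, so *lomA* is transcribed.

ON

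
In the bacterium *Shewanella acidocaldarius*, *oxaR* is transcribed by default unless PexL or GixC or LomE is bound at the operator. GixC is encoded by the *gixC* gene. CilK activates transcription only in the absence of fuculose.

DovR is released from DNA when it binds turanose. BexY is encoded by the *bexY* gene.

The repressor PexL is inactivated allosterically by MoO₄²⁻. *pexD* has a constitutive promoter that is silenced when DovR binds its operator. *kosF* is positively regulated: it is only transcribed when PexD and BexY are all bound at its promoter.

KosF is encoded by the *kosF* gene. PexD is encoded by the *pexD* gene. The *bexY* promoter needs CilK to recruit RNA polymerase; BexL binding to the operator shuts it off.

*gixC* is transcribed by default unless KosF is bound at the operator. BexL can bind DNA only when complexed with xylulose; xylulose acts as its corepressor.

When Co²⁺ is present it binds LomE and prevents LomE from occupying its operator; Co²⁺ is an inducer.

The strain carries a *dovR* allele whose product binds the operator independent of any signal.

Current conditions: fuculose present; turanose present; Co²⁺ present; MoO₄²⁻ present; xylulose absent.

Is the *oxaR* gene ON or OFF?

MoO₄²⁻ is present, so PexL is inactive.
DovR is constitutively active in this strain.
With repressor DovR bound, *pexD* is not transcribed.
So PexD is not produced.
Xylulose is absent, so BexL is inactive.
Fuculose is present, so CilK is inactive.
Required activator CilK is absent, so *bexY* is not transcribed.
So BexY is not produced.
Required activator PexD is absent, so *kosF* is not transcribed.
So KosF is not produced.
With no repressor bound, *gixC* is transcribed.
So GixC is produced and active.
Co²⁺ is present, so LomE is inactive.
With repressor GixC bound, *oxaR* is not transcribed.

OFF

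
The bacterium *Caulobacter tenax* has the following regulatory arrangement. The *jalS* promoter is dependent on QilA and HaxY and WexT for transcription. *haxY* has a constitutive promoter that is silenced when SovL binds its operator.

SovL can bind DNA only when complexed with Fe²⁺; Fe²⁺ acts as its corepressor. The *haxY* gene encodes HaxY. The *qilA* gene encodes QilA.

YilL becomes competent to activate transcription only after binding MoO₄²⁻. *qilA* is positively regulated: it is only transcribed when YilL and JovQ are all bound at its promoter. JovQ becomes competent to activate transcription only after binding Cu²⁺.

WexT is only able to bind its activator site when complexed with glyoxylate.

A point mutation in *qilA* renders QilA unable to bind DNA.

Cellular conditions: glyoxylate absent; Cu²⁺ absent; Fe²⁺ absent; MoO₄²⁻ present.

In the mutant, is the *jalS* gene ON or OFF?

OFF

QilA is non-functional in this strain, so it has no effect.
Fe²⁺ is absent, so SovL is inactive.
With no repressor bound, *haxY* is transcribed.
So HaxY is produced and active.
Glyoxylate is absent, so WexT is inactive.
Required activator QilA is absent, so *jalS* is not transcribed.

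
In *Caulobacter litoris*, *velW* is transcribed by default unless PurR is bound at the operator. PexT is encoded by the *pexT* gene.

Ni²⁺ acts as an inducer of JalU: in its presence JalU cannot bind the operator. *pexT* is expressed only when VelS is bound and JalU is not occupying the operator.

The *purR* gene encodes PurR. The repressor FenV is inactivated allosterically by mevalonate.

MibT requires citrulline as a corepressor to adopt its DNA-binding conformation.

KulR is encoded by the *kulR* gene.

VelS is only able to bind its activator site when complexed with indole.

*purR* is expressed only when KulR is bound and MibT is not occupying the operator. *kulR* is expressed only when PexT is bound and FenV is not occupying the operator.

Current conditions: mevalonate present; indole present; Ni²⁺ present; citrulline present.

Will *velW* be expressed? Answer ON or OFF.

Indole is present, so VelS is active.
Ni²⁺ is present, so JalU is inactive.
No repressor is bound and VelS is active, so *pexT* is transcribed.
So PexT is produced and active.
Mevalonate is present, so FenV is inactive.
No repressor is bound and PexT is active, so *kulR* is transcribed.
So KulR is produced and active.
Citrulline is present, so MibT is active.
With repressor MibT bound, *purR* is not transcribed.
So PurR is not produced.
With no repressor bound, *velW* is transcribed.

ON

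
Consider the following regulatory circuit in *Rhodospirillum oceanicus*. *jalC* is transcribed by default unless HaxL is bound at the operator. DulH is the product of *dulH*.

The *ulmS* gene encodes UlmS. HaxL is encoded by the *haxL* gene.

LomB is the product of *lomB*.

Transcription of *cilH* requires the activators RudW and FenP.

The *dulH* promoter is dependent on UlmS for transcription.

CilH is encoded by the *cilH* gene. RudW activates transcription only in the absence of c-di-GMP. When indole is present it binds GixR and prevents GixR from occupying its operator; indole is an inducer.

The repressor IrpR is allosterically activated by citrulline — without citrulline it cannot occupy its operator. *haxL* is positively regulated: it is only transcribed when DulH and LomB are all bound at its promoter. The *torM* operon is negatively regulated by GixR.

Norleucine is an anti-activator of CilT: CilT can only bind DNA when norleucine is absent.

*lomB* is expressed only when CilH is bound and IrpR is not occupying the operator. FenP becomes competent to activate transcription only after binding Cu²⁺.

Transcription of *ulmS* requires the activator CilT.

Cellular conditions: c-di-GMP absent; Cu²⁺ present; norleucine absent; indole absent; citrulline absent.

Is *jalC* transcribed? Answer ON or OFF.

OFF

Norleucine is absent, so CilT is active.
No repressor is bound and CilT is active, so *ulmS* is transcribed.
So UlmS is produced and active.
No repressor is bound and UlmS is active, so *dulH* is transcribed.
So DulH is produced and active.
c-di-GMP is absent, so RudW is active.
Cu²⁺ is present, so FenP is active.
No repressor is bound and RudW and FenP are active, so *cilH* is transcribed.
So CilH is produced and active.
Citrulline is absent, so IrpR is inactive.
No repressor is bound and CilH is active, so *lomB* is transcribed.
So LomB is produced and active.
No repressor is bound and DulH and LomB are active, so *haxL* is transcribed.
So HaxL is produced and active.
With repressor HaxL bound, *jalC* is not transcribed.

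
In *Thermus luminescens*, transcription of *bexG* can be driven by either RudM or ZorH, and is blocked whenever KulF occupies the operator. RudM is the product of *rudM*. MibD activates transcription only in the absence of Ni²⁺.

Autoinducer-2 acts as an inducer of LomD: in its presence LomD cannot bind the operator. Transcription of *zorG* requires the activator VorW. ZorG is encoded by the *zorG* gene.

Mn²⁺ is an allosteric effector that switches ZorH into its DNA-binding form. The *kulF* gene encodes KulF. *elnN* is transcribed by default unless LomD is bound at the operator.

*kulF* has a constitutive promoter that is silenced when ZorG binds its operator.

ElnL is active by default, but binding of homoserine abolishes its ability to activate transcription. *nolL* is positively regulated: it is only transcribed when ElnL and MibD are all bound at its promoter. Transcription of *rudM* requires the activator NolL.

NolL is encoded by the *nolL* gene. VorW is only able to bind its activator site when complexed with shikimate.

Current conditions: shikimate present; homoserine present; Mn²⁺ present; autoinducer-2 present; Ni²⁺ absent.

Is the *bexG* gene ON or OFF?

ON

Shikimate is present, so VorW is active.
No repressor is bound and VorW is active, so *zorG* is transcribed.
So ZorG is produced and active.
With repressor ZorG bound, *kulF* is not transcribed.
So KulF is not produced.
Homoserine is present, so ElnL is inactive.
Ni²⁺ is absent, so MibD is active.
Required activator ElnL is absent, so *nolL* is not transcribed.
So NolL is not produced.
Required activator NolL is absent, so *rudM* is not transcribed.
So RudM is not produced.
Mn²⁺ is present, so ZorH is active.
Activator ZorH is present, so *bexG* is transcribed.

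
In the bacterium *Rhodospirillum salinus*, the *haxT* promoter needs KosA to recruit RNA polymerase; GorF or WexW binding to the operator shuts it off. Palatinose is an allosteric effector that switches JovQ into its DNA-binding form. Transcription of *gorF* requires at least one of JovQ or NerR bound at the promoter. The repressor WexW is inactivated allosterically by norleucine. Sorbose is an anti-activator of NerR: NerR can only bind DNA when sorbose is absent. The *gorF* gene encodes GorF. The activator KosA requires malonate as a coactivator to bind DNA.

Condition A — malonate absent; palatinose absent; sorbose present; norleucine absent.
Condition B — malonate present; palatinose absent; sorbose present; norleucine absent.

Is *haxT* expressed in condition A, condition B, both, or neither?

Condition A:
Malonate is absent, so KosA is inactive.
Palatinose is absent, so JovQ is inactive.
Sorbose is present, so NerR is inactive.
No activator is available at the *gorF* promoter, so *gorF* is not transcribed.
So GorF is not produced.
Norleucine is absent, so WexW is active.
With repressor WexW bound, *haxT* is not transcribed.
→ *haxT* is OFF in A.
Condition B:
Malonate is present, so KosA is active.
Palatinose is absent, so JovQ is inactive.
Sorbose is present, so NerR is inactive.
No activator is available at the *gorF* promoter, so *gorF* is not transcribed.
So GorF is not produced.
Norleucine is absent, so WexW is active.
With repressor WexW bound, *haxT* is not transcribed.
→ *haxT* is OFF in B.

neither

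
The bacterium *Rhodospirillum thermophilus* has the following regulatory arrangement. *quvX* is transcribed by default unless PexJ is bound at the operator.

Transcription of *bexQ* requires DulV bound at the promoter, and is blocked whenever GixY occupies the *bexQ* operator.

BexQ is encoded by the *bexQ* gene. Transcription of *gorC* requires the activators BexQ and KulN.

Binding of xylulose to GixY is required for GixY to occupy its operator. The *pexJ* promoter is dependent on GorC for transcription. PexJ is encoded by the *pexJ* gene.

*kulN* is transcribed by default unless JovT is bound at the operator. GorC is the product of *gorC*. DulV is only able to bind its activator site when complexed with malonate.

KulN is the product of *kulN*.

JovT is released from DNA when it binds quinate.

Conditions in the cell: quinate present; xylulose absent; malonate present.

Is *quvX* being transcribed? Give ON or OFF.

OFF

Malonate is present, so DulV is active.
Xylulose is absent, so GixY is inactive.
No repressor is bound and DulV is active, so *bexQ* is transcribed.
So BexQ is produced and active.
Quinate is present, so JovT is inactive.
With no repressor bound, *kulN* is transcribed.
So KulN is produced and active.
No repressor is bound and BexQ and KulN are active, so *gorC* is transcribed.
So GorC is produced and active.
No repressor is bound and GorC is active, so *pexJ* is transcribed.
So PexJ is produced and active.
With repressor PexJ bound, *quvX* is not transcribed.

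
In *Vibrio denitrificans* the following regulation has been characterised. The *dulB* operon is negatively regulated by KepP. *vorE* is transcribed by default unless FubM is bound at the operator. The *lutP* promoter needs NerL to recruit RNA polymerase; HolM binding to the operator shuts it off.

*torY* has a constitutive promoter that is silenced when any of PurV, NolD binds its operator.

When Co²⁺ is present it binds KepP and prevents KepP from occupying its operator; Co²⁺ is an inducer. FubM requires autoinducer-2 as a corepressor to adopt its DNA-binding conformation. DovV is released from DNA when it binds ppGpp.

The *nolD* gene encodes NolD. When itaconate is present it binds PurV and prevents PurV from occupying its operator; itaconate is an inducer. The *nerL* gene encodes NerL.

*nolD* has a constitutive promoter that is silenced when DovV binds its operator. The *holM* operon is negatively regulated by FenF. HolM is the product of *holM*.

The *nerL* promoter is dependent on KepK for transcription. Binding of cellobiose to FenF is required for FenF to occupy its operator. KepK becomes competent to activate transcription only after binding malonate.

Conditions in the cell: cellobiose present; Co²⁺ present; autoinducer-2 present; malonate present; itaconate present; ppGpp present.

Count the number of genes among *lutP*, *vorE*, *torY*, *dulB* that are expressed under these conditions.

2

Malonate is present, so KepK is active.
No repressor is bound and KepK is active, so *nerL* is transcribed.
So NerL is produced and active.
Cellobiose is present, so FenF is active.
With repressor FenF bound, *holM* is not transcribed.
So HolM is not produced.
No repressor is bound and NerL is active, so *lutP* is transcribed.
→ *lutP* is ON.
Autoinducer-2 is present, so FubM is active.
With repressor FubM bound, *vorE* is not transcribed.
→ *vorE* is OFF.
Itaconate is present, so PurV is inactive.
ppGpp is present, so DovV is inactive.
With no repressor bound, *nolD* is transcribed.
So NolD is produced and active.
With repressor NolD bound, *torY* is not transcribed.
→ *torY* is OFF.
Co²⁺ is present, so KepP is inactive.
With no repressor bound, *dulB* is transcribed.
→ *dulB* is ON.
2 of the 4 genes are transcribed.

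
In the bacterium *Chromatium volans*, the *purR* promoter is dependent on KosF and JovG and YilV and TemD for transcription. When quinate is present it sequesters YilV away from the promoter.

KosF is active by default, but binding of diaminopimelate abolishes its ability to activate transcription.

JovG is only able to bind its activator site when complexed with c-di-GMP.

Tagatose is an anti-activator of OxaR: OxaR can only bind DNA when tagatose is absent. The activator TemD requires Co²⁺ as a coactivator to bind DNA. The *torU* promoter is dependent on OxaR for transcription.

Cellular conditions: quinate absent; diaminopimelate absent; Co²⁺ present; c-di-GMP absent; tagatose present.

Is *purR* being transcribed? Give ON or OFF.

Diaminopimelate is absent, so KosF is active.
c-di-GMP is absent, so JovG is inactive.
Quinate is absent, so YilV is active.
Co²⁺ is present, so TemD is active.
Required activator JovG is absent, so *purR* is not transcribed.

OFF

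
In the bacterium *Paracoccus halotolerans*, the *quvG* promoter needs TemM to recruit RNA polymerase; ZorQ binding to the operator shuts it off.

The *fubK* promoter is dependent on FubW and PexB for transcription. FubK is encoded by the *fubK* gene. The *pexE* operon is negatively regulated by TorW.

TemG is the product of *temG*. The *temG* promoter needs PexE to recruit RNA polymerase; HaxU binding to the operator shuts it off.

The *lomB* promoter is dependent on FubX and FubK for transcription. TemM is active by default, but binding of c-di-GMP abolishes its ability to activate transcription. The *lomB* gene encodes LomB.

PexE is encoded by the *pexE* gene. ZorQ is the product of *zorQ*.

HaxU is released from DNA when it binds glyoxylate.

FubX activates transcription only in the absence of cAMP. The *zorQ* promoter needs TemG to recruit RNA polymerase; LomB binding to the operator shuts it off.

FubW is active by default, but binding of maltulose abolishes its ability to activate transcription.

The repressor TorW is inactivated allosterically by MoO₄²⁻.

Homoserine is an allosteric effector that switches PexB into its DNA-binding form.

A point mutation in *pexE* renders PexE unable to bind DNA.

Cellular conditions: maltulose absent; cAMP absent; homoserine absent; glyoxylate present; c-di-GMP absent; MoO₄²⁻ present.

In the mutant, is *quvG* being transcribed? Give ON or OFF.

ON

Glyoxylate is present, so HaxU is inactive.
PexE is non-functional in this strain, so it has no effect.
Required activator PexE is absent, so *temG* is not transcribed.
So TemG is not produced.
cAMP is absent, so FubX is active.
Maltulose is absent, so FubW is active.
Homoserine is absent, so PexB is inactive.
Required activator PexB is absent, so *fubK* is not transcribed.
So FubK is not produced.
Required activator FubK is absent, so *lomB* is not transcribed.
So LomB is not produced.
Required activator TemG is absent, so *zorQ* is not transcribed.
So ZorQ is not produced.
c-di-GMP is absent, so TemM is active.
No repressor is bound and TemM is active, so *quvG* is transcribed.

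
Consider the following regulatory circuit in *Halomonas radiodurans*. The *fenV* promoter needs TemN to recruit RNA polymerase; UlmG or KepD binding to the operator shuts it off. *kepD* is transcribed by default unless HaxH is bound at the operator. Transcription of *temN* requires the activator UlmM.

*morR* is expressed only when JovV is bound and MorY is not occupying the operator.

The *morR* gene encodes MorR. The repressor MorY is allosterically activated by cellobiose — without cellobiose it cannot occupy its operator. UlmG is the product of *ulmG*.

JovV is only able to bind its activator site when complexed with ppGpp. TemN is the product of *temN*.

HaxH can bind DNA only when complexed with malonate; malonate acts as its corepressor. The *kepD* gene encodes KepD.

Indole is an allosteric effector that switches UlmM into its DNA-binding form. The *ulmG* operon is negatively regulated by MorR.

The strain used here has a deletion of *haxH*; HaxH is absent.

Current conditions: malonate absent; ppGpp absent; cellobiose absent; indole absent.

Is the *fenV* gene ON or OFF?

Indole is absent, so UlmM is inactive.
Required activator UlmM is absent, so *temN* is not transcribed.
So TemN is not produced.
Cellobiose is absent, so MorY is inactive.
ppGpp is absent, so JovV is inactive.
Required activator JovV is absent, so *morR* is not transcribed.
So MorR is not produced.
With no repressor bound, *ulmG* is transcribed.
So UlmG is produced and active.
HaxH is non-functional in this strain, so it has no effect.
With no repressor bound, *kepD* is transcribed.
So KepD is produced and active.
With repressor UlmG bound, *fenV* is not transcribed.

OFF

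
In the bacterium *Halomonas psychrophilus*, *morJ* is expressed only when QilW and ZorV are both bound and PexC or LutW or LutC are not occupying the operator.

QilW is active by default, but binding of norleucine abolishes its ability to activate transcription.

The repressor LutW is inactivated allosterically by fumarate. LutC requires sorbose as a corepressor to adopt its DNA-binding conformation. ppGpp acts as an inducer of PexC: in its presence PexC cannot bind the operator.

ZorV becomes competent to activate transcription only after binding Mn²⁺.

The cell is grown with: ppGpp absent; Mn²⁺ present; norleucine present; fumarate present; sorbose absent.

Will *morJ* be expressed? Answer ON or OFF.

OFF

ppGpp is absent, so PexC is active.
Fumarate is present, so LutW is inactive.
Norleucine is present, so QilW is inactive.
Mn²⁺ is present, so ZorV is active.
Sorbose is absent, so LutC is inactive.
With repressor PexC bound, *morJ* is not transcribed.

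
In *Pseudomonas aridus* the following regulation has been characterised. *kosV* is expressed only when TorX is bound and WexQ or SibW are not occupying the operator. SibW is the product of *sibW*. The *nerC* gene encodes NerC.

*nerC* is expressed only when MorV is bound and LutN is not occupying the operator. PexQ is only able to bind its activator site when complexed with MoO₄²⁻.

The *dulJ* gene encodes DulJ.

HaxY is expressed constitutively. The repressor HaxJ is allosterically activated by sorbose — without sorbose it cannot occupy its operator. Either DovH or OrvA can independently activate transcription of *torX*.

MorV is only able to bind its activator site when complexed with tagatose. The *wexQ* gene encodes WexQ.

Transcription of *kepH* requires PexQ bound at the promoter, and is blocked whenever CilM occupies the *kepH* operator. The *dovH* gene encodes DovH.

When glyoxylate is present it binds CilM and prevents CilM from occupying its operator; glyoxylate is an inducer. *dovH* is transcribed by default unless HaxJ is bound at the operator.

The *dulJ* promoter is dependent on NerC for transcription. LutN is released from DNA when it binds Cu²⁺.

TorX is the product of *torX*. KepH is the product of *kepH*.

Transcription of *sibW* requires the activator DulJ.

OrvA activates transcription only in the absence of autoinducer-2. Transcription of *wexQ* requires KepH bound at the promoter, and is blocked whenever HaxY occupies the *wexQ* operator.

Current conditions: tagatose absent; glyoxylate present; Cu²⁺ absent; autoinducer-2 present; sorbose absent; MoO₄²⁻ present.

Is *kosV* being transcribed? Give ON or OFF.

HaxY is produced constitutively and is active.
Glyoxylate is present, so CilM is inactive.
MoO₄²⁻ is present, so PexQ is active.
No repressor is bound and PexQ is active, so *kepH* is transcribed.
So KepH is produced and active.
With repressor HaxY bound, *wexQ* is not transcribed.
So WexQ is not produced.
Tagatose is absent, so MorV is inactive.
Cu²⁺ is absent, so LutN is active.
With repressor LutN bound, *nerC* is not transcribed.
So NerC is not produced.
Required activator NerC is absent, so *dulJ* is not transcribed.
So DulJ is not produced.
Required activator DulJ is absent, so *sibW* is not transcribed.
So SibW is not produced.
Sorbose is absent, so HaxJ is inactive.
With no repressor bound, *dovH* is transcribed.
So DovH is produced and active.
Autoinducer-2 is present, so OrvA is inactive.
Activator DovH is present, so *torX* is transcribed.
So TorX is produced and active.
No repressor is bound and TorX is active, so *kosV* is transcribed.

ON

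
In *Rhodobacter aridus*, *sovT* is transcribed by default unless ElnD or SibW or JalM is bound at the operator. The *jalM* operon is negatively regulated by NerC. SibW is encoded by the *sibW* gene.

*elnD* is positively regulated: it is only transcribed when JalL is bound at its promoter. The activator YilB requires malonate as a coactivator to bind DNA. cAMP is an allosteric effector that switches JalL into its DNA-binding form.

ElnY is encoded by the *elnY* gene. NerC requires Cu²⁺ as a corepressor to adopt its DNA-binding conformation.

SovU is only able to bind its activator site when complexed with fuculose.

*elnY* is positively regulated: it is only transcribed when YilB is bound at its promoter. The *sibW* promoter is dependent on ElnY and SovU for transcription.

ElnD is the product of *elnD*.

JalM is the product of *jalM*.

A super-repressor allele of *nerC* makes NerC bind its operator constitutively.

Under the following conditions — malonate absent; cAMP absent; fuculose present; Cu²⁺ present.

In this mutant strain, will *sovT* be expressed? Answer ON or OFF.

ON

cAMP is absent, so JalL is inactive.
Required activator JalL is absent, so *elnD* is not transcribed.
So ElnD is not produced.
Malonate is absent, so YilB is inactive.
Required activator YilB is absent, so *elnY* is not transcribed.
So ElnY is not produced.
Fuculose is present, so SovU is active.
Required activator ElnY is absent, so *sibW* is not transcribed.
So SibW is not produced.
NerC is constitutively active in this strain.
With repressor NerC bound, *jalM* is not transcribed.
So JalM is not produced.
With no repressor bound, *sovT* is transcribed.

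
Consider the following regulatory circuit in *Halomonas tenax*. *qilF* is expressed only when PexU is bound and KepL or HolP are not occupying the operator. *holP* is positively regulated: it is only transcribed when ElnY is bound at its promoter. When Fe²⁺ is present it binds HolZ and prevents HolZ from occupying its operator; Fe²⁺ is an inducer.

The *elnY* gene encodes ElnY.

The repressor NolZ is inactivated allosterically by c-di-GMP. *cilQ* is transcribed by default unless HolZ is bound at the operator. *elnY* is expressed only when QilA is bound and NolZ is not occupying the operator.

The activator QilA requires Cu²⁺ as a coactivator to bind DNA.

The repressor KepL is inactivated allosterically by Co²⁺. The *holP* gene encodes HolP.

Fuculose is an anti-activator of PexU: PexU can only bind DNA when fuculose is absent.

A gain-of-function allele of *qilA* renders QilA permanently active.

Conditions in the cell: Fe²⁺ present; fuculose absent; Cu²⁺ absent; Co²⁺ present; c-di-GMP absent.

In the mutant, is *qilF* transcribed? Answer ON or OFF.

ON

Co²⁺ is present, so KepL is inactive.
Fuculose is absent, so PexU is active.
c-di-GMP is absent, so NolZ is active.
QilA is constitutively active in this strain.
With repressor NolZ bound, *elnY* is not transcribed.
So ElnY is not produced.
Required activator ElnY is absent, so *holP* is not transcribed.
So HolP is not produced.
No repressor is bound and PexU is active, so *qilF* is transcribed.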